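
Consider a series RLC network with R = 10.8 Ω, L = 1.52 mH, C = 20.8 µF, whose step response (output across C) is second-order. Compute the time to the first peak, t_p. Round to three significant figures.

t_p ≈ 0.000721 s

For a series RLC circuit (capacitor voltage as output), ω_n = 1/√(LC) = 1/√(1.52 mH · 20.8 µF) = 5620 rad/s.
ζ = (R/2)·√(C/L) = (10.8/2)·√(20.8 µF/1.52 mH) = 0.632.
The damped frequency ω_d = ω_n√(1−ζ²) = 4360 rad/s. t_p = π/ω_d = 0.000721 s.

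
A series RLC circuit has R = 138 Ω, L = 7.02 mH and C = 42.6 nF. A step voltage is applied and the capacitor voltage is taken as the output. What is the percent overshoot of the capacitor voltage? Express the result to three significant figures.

For a series RLC circuit (capacitor voltage as output), ω_n = 1/√(LC) = 1/√(7.02 mH · 42.6 nF) = 57800 rad/s.
ζ = (R/2)·√(C/L) = (138/2)·√(42.6 nF/7.02 mH) = 0.170.
Overshoot: exp(−π·0.170/√(1−0.170²)) = 0.582, i.e. 58.2%.

%OS ≈ 58.2%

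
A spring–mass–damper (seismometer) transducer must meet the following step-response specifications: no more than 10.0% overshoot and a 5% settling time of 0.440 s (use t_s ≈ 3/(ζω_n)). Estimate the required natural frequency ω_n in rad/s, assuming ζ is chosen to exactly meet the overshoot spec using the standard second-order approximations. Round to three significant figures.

ω_n ≈ 11.5 rad/s

ζ = −ln(OS)/√(π² + (ln OS)²). With OS = 0.100, ln OS = −2.303 and ζ = 2.303/3.895 = 0.591.
Then ω_n = 3/(ζ t_s) = 3/(0.591 × 0.440) = 11.5 rad/s.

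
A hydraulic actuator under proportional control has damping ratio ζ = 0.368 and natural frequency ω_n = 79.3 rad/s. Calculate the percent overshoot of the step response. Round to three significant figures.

%OS ≈ 28.8%

For an underdamped second-order system, %OS = 100·exp(−πζ/√(1−ζ²)).
πζ/√(1−ζ²) = π·0.368/√(1−0.135) = 1.243, so %OS = 100·e^(−1.243) = 28.8%.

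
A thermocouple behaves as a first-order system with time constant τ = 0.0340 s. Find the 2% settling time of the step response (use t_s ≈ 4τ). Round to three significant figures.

t_s ≈ 4τ = 0.136 s.

t_s ≈ 0.136 s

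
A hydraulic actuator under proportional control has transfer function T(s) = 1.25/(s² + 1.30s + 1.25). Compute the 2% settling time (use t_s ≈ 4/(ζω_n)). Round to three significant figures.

Comparing the denominator to s² + 2ζω_n s + ω_n²: ω_n = √1.25 = 1.12 rad/s, and 2ζω_n = 1.30 so ζ = 1.30/(2·1.12) = 0.581.
t_s ≈ 4/(ζω_n) = 4/(0.581·1.12) = 6.15 s.

t_s ≈ 6.15 s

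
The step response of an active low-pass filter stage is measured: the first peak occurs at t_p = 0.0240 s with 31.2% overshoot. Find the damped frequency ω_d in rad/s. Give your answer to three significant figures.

t_p = π/ω_d, so ω_d = π/0.0240 = 131 rad/s.

ω_d ≈ 131 rad/s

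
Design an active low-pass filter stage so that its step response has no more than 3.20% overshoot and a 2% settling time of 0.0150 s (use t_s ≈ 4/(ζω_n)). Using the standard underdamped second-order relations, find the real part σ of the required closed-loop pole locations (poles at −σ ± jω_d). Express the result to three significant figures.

The settling-time spec alone fixes σ = ζω_n = 4/t_s = 4/0.0150 = 267.
(Overshoot then fixes ζ = 0.739 and hence ω_d = σ·√(1−ζ²)/ζ = 243 rad/s.)

σ ≈ 267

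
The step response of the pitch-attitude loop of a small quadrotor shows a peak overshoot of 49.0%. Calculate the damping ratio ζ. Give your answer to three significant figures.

Inverting the overshoot relation: ζ = |ln 0.490|/√(π² + ln²0.490) = 0.221.

ζ ≈ 0.221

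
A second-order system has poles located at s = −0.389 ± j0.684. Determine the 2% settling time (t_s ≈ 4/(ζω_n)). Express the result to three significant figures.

t_s ≈ 10.3 s

For poles at −σ ± jω_d, ζω_n = σ = 0.389, so t_s ≈ 4/σ = 10.3 s.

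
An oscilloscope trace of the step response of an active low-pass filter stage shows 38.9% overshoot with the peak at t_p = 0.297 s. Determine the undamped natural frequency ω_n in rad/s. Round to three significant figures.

ω_n ≈ 11.0 rad/s

ζ from %OS: ζ = |ln 0.389|/√(π²+ln²0.389) = 0.288.
From t_p = π/ω_d, ω_d = π/0.297 = 10.6 rad/s, so ω_n = ω_d/√(1−ζ²) = 11.0 rad/s.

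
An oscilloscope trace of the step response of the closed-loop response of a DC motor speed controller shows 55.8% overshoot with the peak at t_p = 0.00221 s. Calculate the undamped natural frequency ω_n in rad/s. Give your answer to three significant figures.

ω_n ≈ 1450 rad/s

From the overshoot, ζ = −ln(OS)/√(π²+ln²(OS)) = 0.183.
t_p = π/ω_d ⇒ ω_d = 1420 rad/s; then ω_n = ω_d/√(1−ζ²) = 1450 rad/s.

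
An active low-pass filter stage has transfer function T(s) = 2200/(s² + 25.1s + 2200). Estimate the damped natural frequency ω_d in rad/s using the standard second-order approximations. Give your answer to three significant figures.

ω_d ≈ 45.2 rad/s

ω_n = √2200 = 46.9 rad/s; ζ = 25.1/(2·46.9) = 0.268.
ω_d = 46.9·√(1 − 0.268²) = 45.2 rad/s.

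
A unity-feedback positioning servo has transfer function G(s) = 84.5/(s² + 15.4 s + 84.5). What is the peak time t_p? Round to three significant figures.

t_p ≈ 0.626 s

Matching coefficients with s² + 2ζω_n s + ω_n² gives ω_n² = 84.5 ⇒ ω_n = 9.19 rad/s, and ζ = 15.4/(2ω_n) = 0.838.
The damped frequency ω_d = ω_n√(1−ζ²) = 5.02 rad/s. Then t_p = π/ω_d = 0.626 s.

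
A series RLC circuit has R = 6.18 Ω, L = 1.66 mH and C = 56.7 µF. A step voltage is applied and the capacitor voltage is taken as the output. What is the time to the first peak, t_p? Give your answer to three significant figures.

For a series RLC circuit (capacitor voltage as output), ω_n = 1/√(LC) = 1/√(1.66 mH · 56.7 µF) = 3260 rad/s.
ζ = (R/2)·√(C/L) = (6.18/2)·√(56.7 µF/1.66 mH) = 0.571.
ω_d = ω_n√(1−ζ²) = 2680 rad/s. t_p = π/ω_d = 0.00117 s.

t_p ≈ 0.00117 s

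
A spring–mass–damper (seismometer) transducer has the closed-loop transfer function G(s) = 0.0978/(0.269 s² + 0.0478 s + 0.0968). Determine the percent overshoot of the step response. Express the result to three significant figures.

%OS ≈ 62.5%

Dividing through by 0.269: denominator becomes s² + 0.1777 s + 0.3599.
So ω_n = √0.3599 = 0.600 rad/s and ζ = 0.1777/(2·0.600) = 0.148.
Overshoot: exp(−π·0.148/√(1−0.148²)) = 0.625, i.e. 62.5%.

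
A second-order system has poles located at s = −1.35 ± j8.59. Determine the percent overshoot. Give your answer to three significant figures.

With σ = 1.35, ω_d = 8.59: ω_n = √(σ²+ω_d²) = 8.70 rad/s, ζ = σ/ω_n = 0.155.
Overshoot: exp(−π·0.155/√(1−0.155²)) = 0.610, i.e. 61.0%.

%OS ≈ 61.0%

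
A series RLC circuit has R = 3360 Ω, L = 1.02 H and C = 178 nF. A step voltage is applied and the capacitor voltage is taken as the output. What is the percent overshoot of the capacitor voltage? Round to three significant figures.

%OS ≈ 4.53%

For a series RLC circuit (capacitor voltage as output), ω_n = 1/√(LC) = 1/√(1.02 H · 178 nF) = 2350 rad/s.
ζ = (R/2)·√(C/L) = (3360/2)·√(178 nF/1.02 H) = 0.702.
Overshoot: exp(−π·0.702/√(1−0.702²)) = 0.0453, i.e. 4.53%.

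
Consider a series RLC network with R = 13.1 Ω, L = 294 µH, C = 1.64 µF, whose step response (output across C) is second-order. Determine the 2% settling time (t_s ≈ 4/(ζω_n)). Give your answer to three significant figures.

For a series RLC circuit (capacitor voltage as output), ω_n = 1/√(LC) = 1/√(294 µH · 1.64 µF) = 45500 rad/s.
ζ = (R/2)·√(C/L) = (13.1/2)·√(1.64 µF/294 µH) = 0.489.
t_s ≈ 4/(ζω_n) = 0.000180 s.

t_s ≈ 0.000180 s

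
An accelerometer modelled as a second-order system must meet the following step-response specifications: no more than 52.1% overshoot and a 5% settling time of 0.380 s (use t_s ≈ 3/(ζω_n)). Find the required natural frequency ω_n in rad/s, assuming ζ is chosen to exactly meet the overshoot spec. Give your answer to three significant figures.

ω_n ≈ 38.9 rad/s

ζ = −ln(OS)/√(π² + (ln OS)²). With OS = 0.521, ln OS = −0.6520 and ζ = 0.6520/3.209 = 0.203.
From t_s ≈ 3/(ζω_n): ω_n = 3/(ζ·t_s) = 3/(0.203·0.380) = 38.9 rad/s.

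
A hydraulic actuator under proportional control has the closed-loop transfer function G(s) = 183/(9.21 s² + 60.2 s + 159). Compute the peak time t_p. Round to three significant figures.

t_p ≈ 1.22 s

Dividing through by 9.21: denominator becomes s² + 6.536 s + 17.26.
So ω_n = √17.26 = 4.15 rad/s and ζ = 6.536/(2·4.15) = 0.787.
ω_d = 4.15·√(1 − 0.787²) = 2.57 rad/s. t_p = π/ω_d = 1.22 s.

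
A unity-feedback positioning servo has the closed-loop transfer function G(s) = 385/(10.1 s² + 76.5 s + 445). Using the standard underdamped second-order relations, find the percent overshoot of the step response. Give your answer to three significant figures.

%OS ≈ 11.3%

Dividing through by 10.1: denominator becomes s² + 7.574 s + 44.06.
So ω_n = √44.06 = 6.64 rad/s and ζ = 7.574/(2·6.64) = 0.571.
%OS = 100 e^{−πζ/√(1−ζ²)} with ζ = 0.571 gives 11.3%.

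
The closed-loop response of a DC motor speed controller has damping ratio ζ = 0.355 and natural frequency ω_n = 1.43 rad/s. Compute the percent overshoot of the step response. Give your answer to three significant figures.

%OS ≈ 30.3%

For an underdamped second-order system, %OS = 100·exp(−πζ/√(1−ζ²)).
πζ/√(1−ζ²) = π·0.355/√(1−0.126) = 1.193, so %OS = 100·e^(−1.193) = 30.3%.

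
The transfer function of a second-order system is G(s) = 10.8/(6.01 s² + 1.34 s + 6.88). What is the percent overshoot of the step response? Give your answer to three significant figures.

Dividing through by 6.01: denominator becomes s² + 0.2230 s + 1.145.
So ω_n = √1.145 = 1.07 rad/s and ζ = 0.2230/(2·1.07) = 0.104.
Overshoot: exp(−π·0.104/√(1−0.104²)) = 0.720, i.e. 72.0%.

%OS ≈ 72.0%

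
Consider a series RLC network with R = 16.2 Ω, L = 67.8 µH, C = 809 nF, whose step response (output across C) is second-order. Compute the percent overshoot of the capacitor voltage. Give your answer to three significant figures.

For a series RLC circuit (capacitor voltage as output), ω_n = 1/√(LC) = 1/√(67.8 µH · 809 nF) = 135000 rad/s.
ζ = (R/2)·√(C/L) = (16.2/2)·√(809 nF/67.8 µH) = 0.885.
%OS = 100·exp(−πζ/√(1−ζ²)) = 0.257%.

%OS ≈ 0.257%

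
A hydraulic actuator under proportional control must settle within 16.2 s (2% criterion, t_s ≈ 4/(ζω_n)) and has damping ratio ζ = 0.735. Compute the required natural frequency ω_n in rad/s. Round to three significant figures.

Rearranging t_s ≈ 4/(ζω_n) gives ω_n = 4/(ζ·t_s) = 4/(0.735 × 16.2) = 0.336 rad/s.

ω_n ≈ 0.336 rad/s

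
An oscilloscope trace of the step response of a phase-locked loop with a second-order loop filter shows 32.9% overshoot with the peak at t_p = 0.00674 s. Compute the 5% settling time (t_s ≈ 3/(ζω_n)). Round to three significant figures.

t_s ≈ 0.0182 s

ζ from %OS: ζ = |ln 0.329|/√(π²+ln²0.329) = 0.334.
t_p = π/ω_d ⇒ ω_d = 466 rad/s; then ω_n = ω_d/√(1−ζ²) = 494 rad/s.
t_s ≈ 3/(ζω_n) = 3/(0.334·494) = 0.0182 s.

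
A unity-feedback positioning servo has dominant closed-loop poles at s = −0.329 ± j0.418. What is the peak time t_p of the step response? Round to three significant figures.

t_p = π/ω_d with ω_d = 0.418 (the imaginary part), so t_p = 7.52 s.

t_p ≈ 7.52 s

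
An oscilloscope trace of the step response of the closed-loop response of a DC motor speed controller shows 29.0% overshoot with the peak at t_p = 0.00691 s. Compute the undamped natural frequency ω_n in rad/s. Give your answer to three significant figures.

ω_n ≈ 489 rad/s

From the overshoot, ζ = −ln(OS)/√(π²+ln²(OS)) = 0.367.
From t_p = π/ω_d, ω_d = π/0.00691 = 455 rad/s, so ω_n = ω_d/√(1−ζ²) = 489 rad/s.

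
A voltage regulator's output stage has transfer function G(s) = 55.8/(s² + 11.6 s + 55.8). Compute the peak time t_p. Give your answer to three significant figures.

Matching coefficients with s² + 2ζω_n s + ω_n² gives ω_n² = 55.8 ⇒ ω_n = 7.47 rad/s, and ζ = 11.6/(2ω_n) = 0.776.
ω_d = ω_n√(1−ζ²) = 4.71 rad/s. Then t_p = π/ω_d = 0.667 s.

t_p ≈ 0.667 s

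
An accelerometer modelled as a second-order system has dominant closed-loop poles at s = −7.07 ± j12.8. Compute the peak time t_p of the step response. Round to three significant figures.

t_p ≈ 0.245 s

t_p = π/ω_d with ω_d = 12.8 (the imaginary part), so t_p = 0.245 s.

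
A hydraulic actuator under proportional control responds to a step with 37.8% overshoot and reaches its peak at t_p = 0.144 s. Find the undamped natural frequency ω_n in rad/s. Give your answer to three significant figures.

ζ from %OS: ζ = |ln 0.378|/√(π²+ln²0.378) = 0.296.
t_p = π/ω_d ⇒ ω_d = 21.8 rad/s; then ω_n = ω_d/√(1−ζ²) = 22.8 rad/s.

ω_n ≈ 22.8 rad/s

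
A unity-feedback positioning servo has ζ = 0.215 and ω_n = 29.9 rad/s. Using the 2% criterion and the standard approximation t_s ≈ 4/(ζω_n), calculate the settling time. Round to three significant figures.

t_s ≈ 0.622 s

t_s ≈ 4/(ζω_n) = 4/(0.215 × 29.9) = 0.622 s.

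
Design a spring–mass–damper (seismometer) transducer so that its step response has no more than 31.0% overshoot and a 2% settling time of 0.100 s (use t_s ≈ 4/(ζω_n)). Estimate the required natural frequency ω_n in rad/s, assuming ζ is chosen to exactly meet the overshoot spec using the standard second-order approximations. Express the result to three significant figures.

ω_n ≈ 115 rad/s

From %OS = 100·exp(−πζ/√(1−ζ²)), invert to get ζ = −ln(OS)/√(π² + ln²(OS)) with OS = 0.310.
−ln 0.310 = 1.171, so ζ = 1.171/√(π² + 1.372) = 0.349.
Then ω_n = 4/(ζ t_s) = 4/(0.349 × 0.100) = 115 rad/s.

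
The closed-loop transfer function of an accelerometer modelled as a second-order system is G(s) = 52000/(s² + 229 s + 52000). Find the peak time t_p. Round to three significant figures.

t_p ≈ 0.0159 s

Matching coefficients with s² + 2ζω_n s + ω_n² gives ω_n² = 52000 ⇒ ω_n = 228 rad/s, and ζ = 229/(2ω_n) = 0.502.
The damped frequency ω_d = ω_n√(1−ζ²) = 197 rad/s. Then t_p = π/ω_d = 0.0159 s.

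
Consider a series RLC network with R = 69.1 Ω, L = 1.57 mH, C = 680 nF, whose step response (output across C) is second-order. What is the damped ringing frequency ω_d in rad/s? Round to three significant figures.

ω_d ≈ 21300 rad/s

For a series RLC circuit (capacitor voltage as output), ω_n = 1/√(LC) = 1/√(1.57 mH · 680 nF) = 30600 rad/s.
ζ = (R/2)·√(C/L) = (69.1/2)·√(680 nF/1.57 mH) = 0.719.
ω_d = ω_n√(1−ζ²) = 21300 rad/s.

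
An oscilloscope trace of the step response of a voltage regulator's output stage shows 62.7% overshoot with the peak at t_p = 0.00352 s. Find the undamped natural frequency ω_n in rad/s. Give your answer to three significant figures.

From the overshoot, ζ = −ln(OS)/√(π²+ln²(OS)) = 0.147.
t_p = π/ω_d ⇒ ω_d = 892 rad/s; then ω_n = ω_d/√(1−ζ²) = 902 rad/s.

ω_n ≈ 902 rad/s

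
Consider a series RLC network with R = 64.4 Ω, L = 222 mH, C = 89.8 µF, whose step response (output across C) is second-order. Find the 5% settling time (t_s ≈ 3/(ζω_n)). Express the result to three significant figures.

t_s ≈ 0.0207 s

For a series RLC circuit (capacitor voltage as output), ω_n = 1/√(LC) = 1/√(222 mH · 89.8 µF) = 224 rad/s.
ζ = (R/2)·√(C/L) = (64.4/2)·√(89.8 µF/222 mH) = 0.648.
t_s ≈ 3/(ζω_n) = 0.0207 s.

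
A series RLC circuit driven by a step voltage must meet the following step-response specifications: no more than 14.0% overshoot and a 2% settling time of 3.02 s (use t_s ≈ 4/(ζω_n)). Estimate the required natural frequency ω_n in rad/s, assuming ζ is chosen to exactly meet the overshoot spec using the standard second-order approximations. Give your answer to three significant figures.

ω_n ≈ 2.50 rad/s

ζ = −ln(OS)/√(π² + (ln OS)²). With OS = 0.140, ln OS = −1.966 and ζ = 1.966/3.706 = 0.531.
From t_s ≈ 4/(ζω_n): ω_n = 4/(ζ·t_s) = 4/(0.531·3.02) = 2.50 rad/s.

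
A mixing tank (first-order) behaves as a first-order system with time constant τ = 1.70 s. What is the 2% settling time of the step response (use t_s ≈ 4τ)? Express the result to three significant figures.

t_s ≈ 6.80 s

t_s ≈ 4τ = 6.80 s.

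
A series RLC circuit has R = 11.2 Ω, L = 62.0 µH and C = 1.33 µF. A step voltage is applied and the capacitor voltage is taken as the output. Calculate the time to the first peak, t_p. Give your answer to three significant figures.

t_p ≈ 0.0000499 s

For a series RLC circuit (capacitor voltage as output), ω_n = 1/√(LC) = 1/√(62.0 µH · 1.33 µF) = 110000 rad/s.
ζ = (R/2)·√(C/L) = (11.2/2)·√(1.33 µF/62.0 µH) = 0.820.
ω_d = 110000·√(1 − 0.820²) = 63000 rad/s. t_p = π/ω_d = 0.0000499 s.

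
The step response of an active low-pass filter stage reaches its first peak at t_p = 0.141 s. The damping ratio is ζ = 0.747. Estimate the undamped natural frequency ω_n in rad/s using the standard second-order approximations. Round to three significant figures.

ω_n ≈ 33.5 rad/s

Peak time t_p = π/ω_d, so ω_d = π/t_p = π/0.141 = 22.3 rad/s.
ω_n = ω_d/√(1−ζ²) = 22.3/√0.442 = 33.5 rad/s.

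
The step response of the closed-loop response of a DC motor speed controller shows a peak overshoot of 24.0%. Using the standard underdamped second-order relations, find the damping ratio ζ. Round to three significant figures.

ζ = −ln(OS)/√(π² + (ln OS)²). With OS = 0.240, ln OS = −1.427 and ζ = 1.427/3.451 = 0.414.

ζ ≈ 0.414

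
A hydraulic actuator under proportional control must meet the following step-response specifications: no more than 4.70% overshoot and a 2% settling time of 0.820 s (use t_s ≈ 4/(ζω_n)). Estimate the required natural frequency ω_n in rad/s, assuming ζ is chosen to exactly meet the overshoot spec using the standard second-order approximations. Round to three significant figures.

ζ = −ln(OS)/√(π² + (ln OS)²). With OS = 0.0470, ln OS = −3.058 and ζ = 3.058/4.384 = 0.697.
From t_s ≈ 4/(ζω_n): ω_n = 4/(ζ·t_s) = 4/(0.697·0.820) = 6.99 rad/s.

ω_n ≈ 6.99 rad/s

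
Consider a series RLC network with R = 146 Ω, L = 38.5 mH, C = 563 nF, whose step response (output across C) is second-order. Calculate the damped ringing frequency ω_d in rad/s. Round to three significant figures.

ω_d ≈ 6520 rad/s

For a series RLC circuit (capacitor voltage as output), ω_n = 1/√(LC) = 1/√(38.5 mH · 563 nF) = 6790 rad/s.
ζ = (R/2)·√(C/L) = (146/2)·√(563 nF/38.5 mH) = 0.279.
The damped frequency ω_d = ω_n√(1−ζ²) = 6520 rad/s.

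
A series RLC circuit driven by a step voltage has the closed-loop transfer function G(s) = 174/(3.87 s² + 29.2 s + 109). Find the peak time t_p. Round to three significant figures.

t_p ≈ 0.842 s

Dividing through by 3.87: denominator becomes s² + 7.545 s + 28.17.
So ω_n = √28.17 = 5.31 rad/s and ζ = 7.545/(2·5.31) = 0.711.
ω_d = 5.31·√(1 − 0.711²) = 3.73 rad/s. t_p = π/ω_d = 0.842 s.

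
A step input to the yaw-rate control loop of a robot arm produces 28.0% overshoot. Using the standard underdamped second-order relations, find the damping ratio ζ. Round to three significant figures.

ζ ≈ 0.376

From %OS = 100·exp(−πζ/√(1−ζ²)), invert to get ζ = −ln(OS)/√(π² + ln²(OS)) with OS = 0.280.
−ln 0.280 = 1.273, so ζ = 1.273/√(π² + 1.620) = 0.376.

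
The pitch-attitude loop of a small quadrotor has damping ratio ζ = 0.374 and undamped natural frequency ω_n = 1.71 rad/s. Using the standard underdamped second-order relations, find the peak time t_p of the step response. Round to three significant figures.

t_p ≈ 1.98 s

The damped frequency is ω_d = ω_n√(1−ζ²) = 1.71·√(1−0.140) = 1.59 rad/s.
Peak time t_p = π/ω_d = π/1.59 = 1.98 s.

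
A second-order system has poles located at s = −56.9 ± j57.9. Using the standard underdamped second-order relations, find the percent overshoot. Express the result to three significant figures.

%OS ≈ 4.56%

With σ = 56.9, ω_d = 57.9: ω_n = √(σ²+ω_d²) = 81.2 rad/s, ζ = σ/ω_n = 0.701.
%OS = 100 e^{−πζ/√(1−ζ²)} with ζ = 0.701 gives 4.56%.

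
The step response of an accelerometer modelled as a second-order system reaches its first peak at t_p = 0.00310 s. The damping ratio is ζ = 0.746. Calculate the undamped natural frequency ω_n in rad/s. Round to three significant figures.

Peak time t_p = π/ω_d, so ω_d = π/t_p = π/0.00310 = 1010 rad/s.
ω_n = ω_d/√(1−ζ²) = 1010/√0.443 = 1520 rad/s.

ω_n ≈ 1520 rad/s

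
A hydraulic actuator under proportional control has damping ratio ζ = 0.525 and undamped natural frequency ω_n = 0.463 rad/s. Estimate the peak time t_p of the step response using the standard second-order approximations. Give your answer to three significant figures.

t_p ≈ 7.97 s

The damped frequency is ω_d = ω_n√(1−ζ²) = 0.463·√(1−0.276) = 0.394 rad/s.
Peak time t_p = π/ω_d = π/0.394 = 7.97 s.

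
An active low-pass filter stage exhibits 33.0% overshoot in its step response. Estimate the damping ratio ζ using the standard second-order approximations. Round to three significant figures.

ζ ≈ 0.333

From %OS = 100·exp(−πζ/√(1−ζ²)), invert to get ζ = −ln(OS)/√(π² + ln²(OS)) with OS = 0.330.
−ln 0.330 = 1.109, so ζ = 1.109/√(π² + 1.229) = 0.333.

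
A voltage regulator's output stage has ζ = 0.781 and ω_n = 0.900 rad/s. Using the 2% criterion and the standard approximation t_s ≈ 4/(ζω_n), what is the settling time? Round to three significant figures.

t_s ≈ 5.69 s

t_s ≈ 4/(ζω_n) = 4/(0.781 × 0.900) = 5.69 s.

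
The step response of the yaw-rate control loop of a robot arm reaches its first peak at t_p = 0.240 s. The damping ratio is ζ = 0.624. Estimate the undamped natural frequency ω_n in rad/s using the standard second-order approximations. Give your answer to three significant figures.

Peak time t_p = π/ω_d, so ω_d = π/t_p = π/0.240 = 13.1 rad/s.
ω_n = ω_d/√(1−ζ²) = 13.1/√0.611 = 16.8 rad/s.

ω_n ≈ 16.8 rad/s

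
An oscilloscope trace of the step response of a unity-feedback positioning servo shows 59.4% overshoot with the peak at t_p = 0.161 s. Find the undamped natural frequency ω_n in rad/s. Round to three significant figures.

The overshoot fixes ζ = −ln(OS)/√(π²+ln²(OS)) = 0.164.
t_p = π/ω_d ⇒ ω_d = 19.5 rad/s; then ω_n = ω_d/√(1−ζ²) = 19.8 rad/s.

ω_n ≈ 19.8 rad/s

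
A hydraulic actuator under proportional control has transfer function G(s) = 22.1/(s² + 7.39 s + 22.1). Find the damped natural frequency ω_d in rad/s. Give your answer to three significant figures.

Matching coefficients with s² + 2ζω_n s + ω_n² gives ω_n² = 22.1 ⇒ ω_n = 4.70 rad/s, and ζ = 7.39/(2ω_n) = 0.786.
ω_d = ω_n√(1−ζ²) = 2.91 rad/s.

ω_d ≈ 2.91 rad/s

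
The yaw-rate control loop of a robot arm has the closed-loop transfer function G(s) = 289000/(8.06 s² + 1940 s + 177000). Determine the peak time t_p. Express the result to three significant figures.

Dividing through by 8.06: denominator becomes s² + 240.7 s + 21960.
So ω_n = √21960 = 148 rad/s and ζ = 240.7/(2·148) = 0.812.
The damped frequency ω_d = ω_n√(1−ζ²) = 86.5 rad/s. t_p = π/ω_d = 0.0363 s.

t_p ≈ 0.0363 s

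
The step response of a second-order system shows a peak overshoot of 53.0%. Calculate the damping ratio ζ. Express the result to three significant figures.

From %OS = 100·exp(−πζ/√(1−ζ²)), invert to get ζ = −ln(OS)/√(π² + ln²(OS)) with OS = 0.530.
−ln 0.530 = 0.6349, so ζ = 0.6349/√(π² + 0.4031) = 0.198.

ζ ≈ 0.198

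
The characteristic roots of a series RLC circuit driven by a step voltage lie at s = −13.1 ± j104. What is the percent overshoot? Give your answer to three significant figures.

%OS ≈ 67.3%

|pole| = ω_n = √(13.1² + 104²) = 105 rad/s; ζ = cos θ = σ/ω_n = 0.125.
Overshoot: exp(−π·0.125/√(1−0.125²)) = 0.673, i.e. 67.3%.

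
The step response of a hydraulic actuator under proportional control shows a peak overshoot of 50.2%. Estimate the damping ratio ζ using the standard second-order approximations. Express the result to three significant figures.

ζ ≈ 0.214

From %OS = 100·exp(−πζ/√(1−ζ²)), invert to get ζ = −ln(OS)/√(π² + ln²(OS)) with OS = 0.502.
−ln 0.502 = 0.6892, so ζ = 0.6892/√(π² + 0.4749) = 0.214.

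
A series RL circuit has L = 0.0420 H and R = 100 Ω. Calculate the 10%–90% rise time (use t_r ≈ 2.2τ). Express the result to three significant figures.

t_r ≈ 0.000924 s

τ = L/R = 0.0420/100 = 0.000420 s.
t_r ≈ 2.2τ = 0.000924 s.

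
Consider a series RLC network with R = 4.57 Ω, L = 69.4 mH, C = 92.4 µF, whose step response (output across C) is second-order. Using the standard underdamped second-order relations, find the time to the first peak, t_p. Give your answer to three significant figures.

t_p ≈ 0.00798 s

For a series RLC circuit (capacitor voltage as output), ω_n = 1/√(LC) = 1/√(69.4 mH · 92.4 µF) = 395 rad/s.
ζ = (R/2)·√(C/L) = (4.57/2)·√(92.4 µF/69.4 mH) = 0.0834.
The damped frequency ω_d = ω_n√(1−ζ²) = 394 rad/s. t_p = π/ω_d = 0.00798 s.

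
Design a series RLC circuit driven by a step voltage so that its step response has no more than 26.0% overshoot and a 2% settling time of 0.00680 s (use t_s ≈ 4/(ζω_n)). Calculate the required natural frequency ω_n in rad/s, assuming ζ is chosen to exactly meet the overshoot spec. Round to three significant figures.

ζ = −ln(OS)/√(π² + (ln OS)²). With OS = 0.260, ln OS = −1.347 and ζ = 1.347/3.418 = 0.394.
From t_s ≈ 4/(ζω_n): ω_n = 4/(ζ·t_s) = 4/(0.394·0.00680) = 1490 rad/s.

ω_n ≈ 1490 rad/s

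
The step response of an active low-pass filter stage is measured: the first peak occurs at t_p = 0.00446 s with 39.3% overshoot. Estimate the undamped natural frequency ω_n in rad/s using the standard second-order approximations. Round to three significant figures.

ω_n ≈ 735 rad/s

From the overshoot, ζ = −ln(OS)/√(π²+ln²(OS)) = 0.285.
t_p = π/ω_d ⇒ ω_d = 704 rad/s; then ω_n = ω_d/√(1−ζ²) = 735 rad/s.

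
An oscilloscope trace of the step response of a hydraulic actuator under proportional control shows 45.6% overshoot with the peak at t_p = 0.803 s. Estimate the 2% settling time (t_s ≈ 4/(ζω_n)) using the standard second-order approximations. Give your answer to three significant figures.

t_s ≈ 4.09 s

The overshoot fixes ζ = −ln(OS)/√(π²+ln²(OS)) = 0.242.
t_p = π/ω_d ⇒ ω_d = 3.91 rad/s; then ω_n = ω_d/√(1−ζ²) = 4.03 rad/s.
t_s ≈ 4/(ζω_n) = 4/(0.242·4.03) = 4.09 s.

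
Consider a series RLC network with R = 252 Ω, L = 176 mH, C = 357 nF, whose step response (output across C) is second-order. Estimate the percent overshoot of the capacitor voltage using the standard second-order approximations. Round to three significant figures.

For a series RLC circuit (capacitor voltage as output), ω_n = 1/√(LC) = 1/√(176 mH · 357 nF) = 3990 rad/s.
ζ = (R/2)·√(C/L) = (252/2)·√(357 nF/176 mH) = 0.179.
%OS = 100·exp(−πζ/√(1−ζ²)) = 56.4%.

%OS ≈ 56.4%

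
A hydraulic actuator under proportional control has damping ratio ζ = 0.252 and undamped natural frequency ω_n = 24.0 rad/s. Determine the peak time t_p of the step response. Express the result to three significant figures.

t_p ≈ 0.135 s

The damped frequency is ω_d = ω_n√(1−ζ²) = 24.0·√(1−0.0635) = 23.2 rad/s.
Peak time t_p = π/ω_d = π/23.2 = 0.135 s.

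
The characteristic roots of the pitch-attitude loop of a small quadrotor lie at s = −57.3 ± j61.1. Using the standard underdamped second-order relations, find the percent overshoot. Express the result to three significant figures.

%OS ≈ 5.25%

|pole| = ω_n = √(57.3² + 61.1²) = 83.8 rad/s; ζ = cos θ = σ/ω_n = 0.684.
Overshoot: exp(−π·0.684/√(1−0.684²)) = 0.0525, i.e. 5.25%.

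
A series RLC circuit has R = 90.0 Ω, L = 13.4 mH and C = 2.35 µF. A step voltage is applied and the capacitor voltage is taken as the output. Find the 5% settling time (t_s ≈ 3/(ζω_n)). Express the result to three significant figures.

For a series RLC circuit (capacitor voltage as output), ω_n = 1/√(LC) = 1/√(13.4 mH · 2.35 µF) = 5640 rad/s.
ζ = (R/2)·√(C/L) = (90.0/2)·√(2.35 µF/13.4 mH) = 0.596.
t_s ≈ 3/(ζω_n) = 0.000893 s.

t_s ≈ 0.000893 s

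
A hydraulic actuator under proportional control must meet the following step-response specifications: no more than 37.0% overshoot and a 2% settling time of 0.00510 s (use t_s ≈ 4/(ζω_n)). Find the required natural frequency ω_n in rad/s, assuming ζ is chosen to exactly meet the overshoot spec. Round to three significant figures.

ω_n ≈ 2600 rad/s

ζ = −ln(OS)/√(π² + (ln OS)²). With OS = 0.370, ln OS = −0.9943 and ζ = 0.9943/3.295 = 0.302.
From t_s ≈ 4/(ζω_n): ω_n = 4/(ζ·t_s) = 4/(0.302·0.00510) = 2600 rad/s.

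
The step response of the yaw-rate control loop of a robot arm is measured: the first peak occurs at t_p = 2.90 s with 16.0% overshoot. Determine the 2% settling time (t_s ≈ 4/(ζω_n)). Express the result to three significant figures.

t_s ≈ 6.33 s

ζ from %OS: ζ = |ln 0.160|/√(π²+ln²0.160) = 0.504.
From t_p = π/ω_d, ω_d = π/2.90 = 1.08 rad/s, so ω_n = ω_d/√(1−ζ²) = 1.25 rad/s.
t_s ≈ 4/(ζω_n) = 4/(0.504·1.25) = 6.33 s.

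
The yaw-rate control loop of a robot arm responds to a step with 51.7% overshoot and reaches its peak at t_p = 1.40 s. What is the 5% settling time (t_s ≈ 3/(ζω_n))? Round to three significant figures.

ζ from %OS: ζ = |ln 0.517|/√(π²+ln²0.517) = 0.206.
t_p = π/ω_d ⇒ ω_d = 2.24 rad/s; then ω_n = ω_d/√(1−ζ²) = 2.29 rad/s.
t_s ≈ 3/(ζω_n) = 3/(0.206·2.29) = 6.37 s.

t_s ≈ 6.37 s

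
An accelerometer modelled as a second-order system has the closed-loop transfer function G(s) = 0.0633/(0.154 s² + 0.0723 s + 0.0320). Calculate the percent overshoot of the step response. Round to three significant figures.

Dividing through by 0.154: denominator becomes s² + 0.4695 s + 0.2078.
So ω_n = √0.2078 = 0.456 rad/s and ζ = 0.4695/(2·0.456) = 0.515.
%OS = 100 e^{−πζ/√(1−ζ²)} with ζ = 0.515 gives 15.1%.

%OS ≈ 15.1%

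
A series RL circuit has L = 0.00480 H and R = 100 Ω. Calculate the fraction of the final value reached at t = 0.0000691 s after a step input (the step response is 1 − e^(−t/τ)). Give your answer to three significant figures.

τ = L/R = 0.00480/100 = 0.0000480 s.
y(t)/y_∞ = 1 − e^(−t/τ) = 1 − e^(−0.0000691/0.0000480) = 1 − e^(−1.44) = 0.763.

y/y_∞ ≈ 0.763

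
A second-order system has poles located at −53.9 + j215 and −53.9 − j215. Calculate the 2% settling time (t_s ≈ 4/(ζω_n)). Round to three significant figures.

For poles at −σ ± jω_d, ζω_n = σ = 53.9, so t_s ≈ 4/σ = 0.0742 s.

t_s ≈ 0.0742 s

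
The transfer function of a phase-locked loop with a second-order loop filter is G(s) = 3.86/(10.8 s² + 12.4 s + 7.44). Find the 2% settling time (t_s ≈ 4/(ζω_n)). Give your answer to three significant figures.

Dividing through by 10.8: denominator becomes s² + 1.148 s + 0.6889.
So ω_n = √0.6889 = 0.830 rad/s and ζ = 1.148/(2·0.830) = 0.692.
t_s ≈ 4/(ζω_n) = 6.97 s.

t_s ≈ 6.97 s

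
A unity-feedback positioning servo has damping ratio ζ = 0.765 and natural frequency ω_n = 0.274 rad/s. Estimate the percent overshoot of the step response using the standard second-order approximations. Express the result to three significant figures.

For an underdamped second-order system, %OS = 100·exp(−πζ/√(1−ζ²)).
πζ/√(1−ζ²) = π·0.765/√(1−0.585) = 3.732, so %OS = 100·e^(−3.732) = 2.40%.

%OS ≈ 2.40%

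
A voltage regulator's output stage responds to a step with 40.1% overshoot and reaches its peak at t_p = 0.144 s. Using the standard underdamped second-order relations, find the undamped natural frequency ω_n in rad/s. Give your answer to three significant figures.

ζ from %OS: ζ = |ln 0.401|/√(π²+ln²0.401) = 0.279.
t_p = π/ω_d ⇒ ω_d = 21.8 rad/s; then ω_n = ω_d/√(1−ζ²) = 22.7 rad/s.

ω_n ≈ 22.7 rad/s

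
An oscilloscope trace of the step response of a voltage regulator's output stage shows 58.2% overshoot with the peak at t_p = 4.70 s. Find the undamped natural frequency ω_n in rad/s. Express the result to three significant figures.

The overshoot fixes ζ = −ln(OS)/√(π²+ln²(OS)) = 0.170.
From t_p = π/ω_d, ω_d = π/4.70 = 0.668 rad/s, so ω_n = ω_d/√(1−ζ²) = 0.678 rad/s.

ω_n ≈ 0.678 rad/s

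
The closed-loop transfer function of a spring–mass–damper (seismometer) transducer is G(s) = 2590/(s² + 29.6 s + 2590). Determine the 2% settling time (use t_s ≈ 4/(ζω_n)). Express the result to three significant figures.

Comparing the denominator to s² + 2ζω_n s + ω_n²: ω_n = √2590 = 50.9 rad/s, and 2ζω_n = 29.6 so ζ = 29.6/(2·50.9) = 0.291.
t_s ≈ 4/(ζω_n) = 4/(0.291·50.9) = 0.270 s.

t_s ≈ 0.270 s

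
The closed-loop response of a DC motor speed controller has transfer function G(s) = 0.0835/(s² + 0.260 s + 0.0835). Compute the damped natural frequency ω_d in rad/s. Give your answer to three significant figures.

Comparing the denominator to s² + 2ζω_n s + ω_n²: ω_n = √0.0835 = 0.289 rad/s, and 2ζω_n = 0.260 so ζ = 0.260/(2·0.289) = 0.450.
The damped frequency ω_d = ω_n√(1−ζ²) = 0.258 rad/s.

ω_d ≈ 0.258 rad/s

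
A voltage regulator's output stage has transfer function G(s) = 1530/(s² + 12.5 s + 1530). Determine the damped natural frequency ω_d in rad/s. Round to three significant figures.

ω_n = √1530 = 39.1 rad/s; ζ = 12.5/(2·39.1) = 0.160.
ω_d = ω_n√(1−ζ²) = 38.6 rad/s.

ω_d ≈ 38.6 rad/s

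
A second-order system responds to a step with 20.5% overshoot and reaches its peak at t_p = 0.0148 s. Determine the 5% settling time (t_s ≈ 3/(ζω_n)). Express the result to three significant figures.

t_s ≈ 0.0280 s

From the overshoot, ζ = −ln(OS)/√(π²+ln²(OS)) = 0.450.
From t_p = π/ω_d, ω_d = π/0.0148 = 212 rad/s, so ω_n = ω_d/√(1−ζ²) = 238 rad/s.
t_s ≈ 3/(ζω_n) = 3/(0.450·238) = 0.0280 s.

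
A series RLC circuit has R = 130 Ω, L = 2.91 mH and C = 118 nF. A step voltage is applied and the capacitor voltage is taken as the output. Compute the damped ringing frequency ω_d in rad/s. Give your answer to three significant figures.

For a series RLC circuit (capacitor voltage as output), ω_n = 1/√(LC) = 1/√(2.91 mH · 118 nF) = 54000 rad/s.
ζ = (R/2)·√(C/L) = (130/2)·√(118 nF/2.91 mH) = 0.414.
ω_d = ω_n√(1−ζ²) = 49100 rad/s.

ω_d ≈ 49100 rad/s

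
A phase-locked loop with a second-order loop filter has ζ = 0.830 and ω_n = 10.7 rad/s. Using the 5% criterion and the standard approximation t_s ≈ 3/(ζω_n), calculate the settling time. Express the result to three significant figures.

t_s ≈ 0.338 s

t_s ≈ 3/(ζω_n) = 3/(0.830 × 10.7) = 0.338 s.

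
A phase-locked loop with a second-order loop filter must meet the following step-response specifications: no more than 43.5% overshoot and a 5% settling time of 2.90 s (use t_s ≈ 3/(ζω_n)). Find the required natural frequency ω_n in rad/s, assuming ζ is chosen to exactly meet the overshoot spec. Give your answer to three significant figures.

ω_n ≈ 4.04 rad/s

From %OS = 100·exp(−πζ/√(1−ζ²)), invert to get ζ = −ln(OS)/√(π² + ln²(OS)) with OS = 0.435.
−ln 0.435 = 0.8324, so ζ = 0.8324/√(π² + 0.6929) = 0.256.
Then ω_n = 3/(ζ t_s) = 3/(0.256 × 2.90) = 4.04 rad/s.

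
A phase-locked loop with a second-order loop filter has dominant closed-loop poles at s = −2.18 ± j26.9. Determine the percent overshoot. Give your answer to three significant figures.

|pole| = ω_n = √(2.18² + 26.9²) = 27.0 rad/s; ζ = cos θ = σ/ω_n = 0.0808.
Overshoot: exp(−π·0.0808/√(1−0.0808²)) = 0.775, i.e. 77.5%.

%OS ≈ 77.5%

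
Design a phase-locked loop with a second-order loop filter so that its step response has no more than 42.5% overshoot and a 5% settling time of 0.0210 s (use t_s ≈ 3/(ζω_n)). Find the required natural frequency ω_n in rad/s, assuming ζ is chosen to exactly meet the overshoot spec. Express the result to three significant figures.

From %OS = 100·exp(−πζ/√(1−ζ²)), invert to get ζ = −ln(OS)/√(π² + ln²(OS)) with OS = 0.425.
−ln 0.425 = 0.8557, so ζ = 0.8557/√(π² + 0.7322) = 0.263.
Then ω_n = 3/(ζ t_s) = 3/(0.263 × 0.0210) = 544 rad/s.

ω_n ≈ 544 rad/s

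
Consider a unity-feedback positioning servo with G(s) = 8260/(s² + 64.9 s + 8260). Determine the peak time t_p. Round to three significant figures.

Matching coefficients with s² + 2ζω_n s + ω_n² gives ω_n² = 8260 ⇒ ω_n = 90.9 rad/s, and ζ = 64.9/(2ω_n) = 0.357.
ω_d = 90.9·√(1 − 0.357²) = 84.9 rad/s. Then t_p = π/ω_d = 0.0370 s.

t_p ≈ 0.0370 s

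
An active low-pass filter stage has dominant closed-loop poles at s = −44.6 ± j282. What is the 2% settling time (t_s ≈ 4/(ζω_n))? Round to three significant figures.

For poles at −σ ± jω_d, ζω_n = σ = 44.6, so t_s ≈ 4/σ = 0.0897 s.

t_s ≈ 0.0897 s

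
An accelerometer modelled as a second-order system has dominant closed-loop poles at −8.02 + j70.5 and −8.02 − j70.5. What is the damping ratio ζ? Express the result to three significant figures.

ζ ≈ 0.113

The poles are at −σ ± jω_d with σ = 8.02 and ω_d = 70.5, so ω_n = √(σ²+ω_d²) = 71.0 rad/s and ζ = σ/ω_n = 0.113.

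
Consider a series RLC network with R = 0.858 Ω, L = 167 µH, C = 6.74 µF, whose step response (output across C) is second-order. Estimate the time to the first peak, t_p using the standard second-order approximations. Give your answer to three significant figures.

For a series RLC circuit (capacitor voltage as output), ω_n = 1/√(LC) = 1/√(167 µH · 6.74 µF) = 29800 rad/s.
ζ = (R/2)·√(C/L) = (0.858/2)·√(6.74 µF/167 µH) = 0.0862.
ω_d = ω_n√(1−ζ²) = 29700 rad/s. t_p = π/ω_d = 0.000106 s.

t_p ≈ 0.000106 s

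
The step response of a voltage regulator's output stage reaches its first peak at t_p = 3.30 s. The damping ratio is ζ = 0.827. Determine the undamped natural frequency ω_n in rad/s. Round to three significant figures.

Peak time t_p = π/ω_d, so ω_d = π/t_p = π/3.30 = 0.952 rad/s.
ω_n = ω_d/√(1−ζ²) = 0.952/√0.316 = 1.69 rad/s.

ω_n ≈ 1.69 rad/s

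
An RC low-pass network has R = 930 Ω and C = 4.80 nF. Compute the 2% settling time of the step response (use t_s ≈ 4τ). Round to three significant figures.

t_s ≈ 0.0000179 s

τ = RC = 930 × 4.80 nF = 0.00000446 s.
t_s ≈ 4τ = 0.0000179 s.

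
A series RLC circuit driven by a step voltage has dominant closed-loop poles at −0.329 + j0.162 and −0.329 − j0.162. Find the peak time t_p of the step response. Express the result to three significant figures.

t_p ≈ 19.4 s

t_p = π/ω_d with ω_d = 0.162 (the imaginary part), so t_p = 19.4 s.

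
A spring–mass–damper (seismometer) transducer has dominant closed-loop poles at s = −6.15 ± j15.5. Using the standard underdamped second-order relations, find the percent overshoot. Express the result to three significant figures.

%OS ≈ 28.8%

The poles are at −σ ± jω_d with σ = 6.15 and ω_d = 15.5, so ω_n = √(σ²+ω_d²) = 16.7 rad/s and ζ = σ/ω_n = 0.369.
%OS = 100 e^{−πζ/√(1−ζ²)} with ζ = 0.369 gives 28.8%.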